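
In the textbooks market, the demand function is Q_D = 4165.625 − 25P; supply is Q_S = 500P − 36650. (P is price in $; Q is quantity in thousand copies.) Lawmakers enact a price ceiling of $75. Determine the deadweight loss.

In inverse form: demand P = 166.625 − 0.04Q, supply P = 73.3 + 0.002Q.
Competitive equilibrium: 166.625 − 0.04Q = 73.3 + 0.002Q → Q* = 2222.0238, P* = 77.744.
At the ceiling P = 75, quantity supplied = (75 − 73.3)/0.002 = 850.
Willingness to pay at Q' = 850: 166.625 − 0.04·850 = 132.625.
ΔQ = 2222.0238 − 850 = 1372.0238; wedge = 132.625 − 75 = 57.625.
The triangle = ½ × 1372.0238 × 57.625 = $39531.44 thousand.

$39531.44 thousand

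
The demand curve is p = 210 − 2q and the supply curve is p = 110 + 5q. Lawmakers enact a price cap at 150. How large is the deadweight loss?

Competitive equilibrium: 210 − 2q = 110 + 5q → q* = 14.2857, p* = 181.4286.
At the ceiling p = 150, quantity supplied = (150 − 110)/5 = 8.
Willingness to pay at q' = 8: 210 − 2·8 = 194.
Δq = 14.2857 − 8 = 6.2857; wedge = 194 − 150 = 44.
Welfare loss = ½ × 6.2857 × 44 = 138.29.

138.29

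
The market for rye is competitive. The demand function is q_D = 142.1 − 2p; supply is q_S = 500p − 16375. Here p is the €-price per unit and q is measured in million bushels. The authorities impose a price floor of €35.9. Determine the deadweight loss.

€9.02 million

In inverse form: demand p = 71.05 − 0.5q, supply p = 32.75 + 0.002q.
Competitive equilibrium: 71.05 − 0.5q = 32.75 + 0.002q → q* = 76.2948, p* = 32.9026.
At the floor p = 35.9, quantity demanded = (71.05 − 35.9)/0.5 = 70.3.
Sellers' marginal cost at q' = 70.3: 32.75 + 0.002·70.3 = 32.8906.
Δq = 76.2948 − 70.3 = 5.9948; wedge = 35.9 − 32.8906 = 3.0094.
The triangle = ½ × 5.9948 × 3.0094 = €9.02 million.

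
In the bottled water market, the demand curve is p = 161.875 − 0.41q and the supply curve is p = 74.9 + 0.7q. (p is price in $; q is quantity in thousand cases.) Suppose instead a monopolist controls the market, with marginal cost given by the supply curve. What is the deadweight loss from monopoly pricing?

Competitive equilibrium: 161.875 − 0.41q = 74.9 + 0.7q → q* = 78.3559, p* = 129.7491.
Marginal revenue: MR = 161.875 − 0.82q. Set MR = MC: 161.875 − 0.82q = 74.9 + 0.7q → q_m = 57.2204.
Price p_m = 161.875 − 0.41·57.2204 = 138.4146; MC(q_m) = 74.9 + 0.7·57.2204 = 114.9543.
Competitive q* = 78.3559, so Δq = 21.1355; wedge = 138.4146 − 114.9543 = 23.4603.
Welfare loss = ½ × 21.1355 × 23.4603 = $247.92 thousand.

$247.92 thousand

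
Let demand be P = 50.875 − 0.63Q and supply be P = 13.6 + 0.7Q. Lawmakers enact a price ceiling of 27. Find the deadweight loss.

52.48

Competitive equilibrium: 50.875 − 0.63Q = 13.6 + 0.7Q → Q* = 28.0263, P* = 33.2184.
At the ceiling P = 27, quantity supplied = (27 − 13.6)/0.7 = 19.1429.
Willingness to pay at Q' = 19.1429: 50.875 − 0.63·19.1429 = 38.815.
ΔQ = 28.0263 − 19.1429 = 8.8834; wedge = 38.815 − 27 = 11.815.
The triangle = ½ × 8.8834 × 11.815 = 52.48.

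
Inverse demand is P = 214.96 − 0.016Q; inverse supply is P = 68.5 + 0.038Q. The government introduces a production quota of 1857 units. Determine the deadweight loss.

Competitive equilibrium: 214.96 − 0.016Q = 68.5 + 0.038Q → Q* = 2712.2222, P* = 171.5644.
At Q = 1857: demand price = 214.96 − 0.016·1857 = 185.248; supply price = 68.5 + 0.038·1857 = 139.066.
ΔQ = 2712.2222 − 1857 = 855.2222; wedge = 185.248 − 139.066 = 46.182.
The triangle = ½ × 855.2222 × 46.182 = 19747.94.

19747.94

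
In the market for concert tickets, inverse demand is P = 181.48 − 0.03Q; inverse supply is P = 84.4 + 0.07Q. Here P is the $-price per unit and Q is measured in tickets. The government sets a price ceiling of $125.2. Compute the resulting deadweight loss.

Competitive equilibrium: 181.48 − 0.03Q = 84.4 + 0.07Q → Q* = 970.8, P* = 152.356.
At the ceiling P = 125.2, quantity supplied = (125.2 − 84.4)/0.07 = 582.85714.
Willingness to pay at Q' = 582.85714: 181.48 − 0.03·582.85714 = 163.99429.
ΔQ = 970.8 − 582.85714 = 387.94286; wedge = 163.99429 − 125.2 = 38.79429.
Welfare loss = ½ × 387.94286 × 38.79429 = $7524.98.

$7524.98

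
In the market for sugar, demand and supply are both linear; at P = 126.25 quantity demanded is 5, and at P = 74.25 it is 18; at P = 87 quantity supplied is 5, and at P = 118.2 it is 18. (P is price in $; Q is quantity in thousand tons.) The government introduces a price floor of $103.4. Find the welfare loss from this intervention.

Demand slope = (74.25 − 126.25)/(18 − 5) = −4, so P = 146.25 − 4Q.
Supply slope = (118.2 − 87)/(18 − 5) = 2.4, so P = 75 + 2.4Q.
Competitive equilibrium: 146.25 − 4Q = 75 + 2.4Q → Q* = 11.1328, P* = 101.7188.
At the floor P = 103.4, quantity demanded = (146.25 − 103.4)/4 = 10.7125.
Sellers' marginal cost at Q' = 10.7125: 75 + 2.4·10.7125 = 100.71.
ΔQ = 11.1328 − 10.7125 = 0.4203; wedge = 103.4 − 100.71 = 2.69.
The triangle = ½ × 0.4203 × 2.69 = $0.57 thousand.

$0.57 thousand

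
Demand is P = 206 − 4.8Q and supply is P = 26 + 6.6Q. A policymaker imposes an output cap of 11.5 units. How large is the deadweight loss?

Competitive equilibrium: 206 − 4.8Q = 26 + 6.6Q → Q* = 15.7895, P* = 130.2105.
At Q = 11.5: demand price = 206 − 4.8·11.5 = 150.8; supply price = 26 + 6.6·11.5 = 101.9.
ΔQ = 15.7895 − 11.5 = 4.2895; wedge = 150.8 − 101.9 = 48.9.
Welfare loss = ½ × 4.2895 × 48.9 = 104.88.

104.88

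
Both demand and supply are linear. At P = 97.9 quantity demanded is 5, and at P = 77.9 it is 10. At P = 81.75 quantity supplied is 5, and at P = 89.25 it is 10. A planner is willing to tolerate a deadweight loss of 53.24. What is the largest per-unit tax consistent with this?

Demand slope = (77.9 − 97.9)/(10 − 5) = −4, so P = 117.9 − 4Q.
Supply slope = (89.25 − 81.75)/(10 − 5) = 1.5, so P = 74.25 + 1.5Q.
Competitive equilibrium: 117.9 − 4Q = 74.25 + 1.5Q → Q* = 7.9364, P* = 86.1545.
A tax t gives ΔQ = t/5.5 and wedge t, so DWL = t²/11.
t²/11 = 53.24 → t² = 585.64 → t = 24.2.

24.2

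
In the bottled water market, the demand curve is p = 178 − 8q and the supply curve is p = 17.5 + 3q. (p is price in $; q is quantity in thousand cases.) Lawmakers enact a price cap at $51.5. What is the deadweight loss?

Competitive equilibrium: 178 − 8q = 17.5 + 3q → q* = 14.590909, p* = 61.272727.
At the ceiling p = 51.5, quantity supplied = (51.5 − 17.5)/3 = 11.333333.
Willingness to pay at q' = 11.333333: 178 − 8·11.333333 = 87.333336.
Δq = 14.590909 − 11.333333 = 3.257576; wedge = 87.333336 − 51.5 = 35.833336.
The triangle = ½ × 3.257576 × 35.833336 = $58.36 thousand.

$58.36 thousand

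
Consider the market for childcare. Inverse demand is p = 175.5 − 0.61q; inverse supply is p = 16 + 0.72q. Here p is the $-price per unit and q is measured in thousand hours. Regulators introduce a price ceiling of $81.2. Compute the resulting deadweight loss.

Competitive equilibrium: 175.5 − 0.61q = 16 + 0.72q → q* = 119.9248, p* = 102.3459.
At the ceiling p = 81.2, quantity supplied = (81.2 − 16)/0.72 = 90.5556.
Willingness to pay at q' = 90.5556: 175.5 − 0.61·90.5556 = 120.2611.
Δq = 119.9248 − 90.5556 = 29.3692; wedge = 120.2611 − 81.2 = 39.0611.
The triangle = ½ × 29.3692 × 39.0611 = $573.60 thousand.

$573.60 thousand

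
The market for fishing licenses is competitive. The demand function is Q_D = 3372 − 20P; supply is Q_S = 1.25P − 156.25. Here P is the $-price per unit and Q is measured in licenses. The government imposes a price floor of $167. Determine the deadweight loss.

In inverse form: demand P = 168.6 − 0.05Q, supply P = 125 + 0.8Q.
Competitive equilibrium: 168.6 − 0.05Q = 125 + 0.8Q → Q* = 51.2941, P* = 166.0353.
At the floor P = 167, quantity demanded = (168.6 − 167)/0.05 = 32.
Sellers' marginal cost at Q' = 32: 125 + 0.8·32 = 150.6.
ΔQ = 51.2941 − 32 = 19.2941; wedge = 167 − 150.6 = 16.4.
DWL = ½ × 19.2941 × 16.4 = $158.21.

$158.21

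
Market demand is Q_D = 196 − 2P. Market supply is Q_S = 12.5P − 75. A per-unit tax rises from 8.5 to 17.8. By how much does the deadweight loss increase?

In inverse form: demand P = 98 − 0.5Q, supply P = 6 + 0.08Q.
Competitive equilibrium: 98 − 0.5Q = 6 + 0.08Q → Q* = 158.6207, P* = 18.6897.
For a per-unit tax t: ΔQ = t/0.58, so DWL = ½·t·(t/0.58) = t²/1.16.
At t = 8.5: DWL = 62.284. At t = 17.8: DWL = 273.138.
Increase = 273.138 − 62.284 = 210.85.

210.85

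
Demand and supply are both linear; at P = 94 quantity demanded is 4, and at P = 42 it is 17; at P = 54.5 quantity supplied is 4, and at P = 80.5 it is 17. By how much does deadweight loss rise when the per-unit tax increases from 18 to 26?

Demand slope = (42 − 94)/(17 − 4) = −4, so P = 110 − 4Q.
Supply slope = (80.5 − 54.5)/(17 − 4) = 2, so P = 46.5 + 2Q.
Competitive equilibrium: 110 − 4Q = 46.5 + 2Q → Q* = 10.5833, P* = 67.6667.
For a per-unit tax t: ΔQ = t/6, so DWL = ½·t·(t/6) = t²/12.
At t = 18: DWL = 27. At t = 26: DWL = 56.333.
Increase = 56.333 − 27 = 29.33.

29.33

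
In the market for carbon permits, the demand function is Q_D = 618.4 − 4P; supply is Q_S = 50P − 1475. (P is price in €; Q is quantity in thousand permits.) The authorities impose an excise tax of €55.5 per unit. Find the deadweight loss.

In inverse form: demand P = 154.6 − 0.25Q, supply P = 29.5 + 0.02Q.
Competitive equilibrium: 154.6 − 0.25Q = 29.5 + 0.02Q → Q* = 463.3333, P* = 38.7667.
With the tax, the buyer price exceeds the seller price by 55.5: (154.6 − 0.25Q) − (29.5 + 0.02Q) = 55.5 → Q' = 257.7778.
ΔQ = 463.3333 − 257.7778 = 205.5555; the wedge equals the tax, 55.5.
Welfare loss = ½ × 205.5555 × 55.5 = €5704.17 thousand.

€5704.17 thousand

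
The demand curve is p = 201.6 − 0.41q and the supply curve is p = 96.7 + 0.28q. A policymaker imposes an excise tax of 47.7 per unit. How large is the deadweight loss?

Competitive equilibrium: 201.6 − 0.41q = 96.7 + 0.28q → q* = 152.029, p* = 139.2681.
With the tax, the buyer price exceeds the seller price by 47.7: (201.6 − 0.41q) − (96.7 + 0.28q) = 47.7 → q' = 82.8986.
Δq = 152.029 − 82.8986 = 69.1304; the wedge equals the tax, 47.7.
DWL = ½ × 69.1304 × 47.7 = 1648.76.

1648.76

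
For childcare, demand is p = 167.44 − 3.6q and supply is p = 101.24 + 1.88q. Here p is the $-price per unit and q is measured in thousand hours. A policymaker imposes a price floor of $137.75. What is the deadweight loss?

$40.26 thousand

Competitive equilibrium: 167.44 − 3.6q = 101.24 + 1.88q → q* = 12.0803, p* = 123.9509.
At the floor p = 137.75, quantity demanded = (167.44 − 137.75)/3.6 = 8.2472.
Sellers' marginal cost at q' = 8.2472: 101.24 + 1.88·8.2472 = 116.7447.
Δq = 12.0803 − 8.2472 = 3.8331; wedge = 137.75 − 116.7447 = 21.0053.
DWL = ½ × 3.8331 × 21.0053 = $40.26 thousand.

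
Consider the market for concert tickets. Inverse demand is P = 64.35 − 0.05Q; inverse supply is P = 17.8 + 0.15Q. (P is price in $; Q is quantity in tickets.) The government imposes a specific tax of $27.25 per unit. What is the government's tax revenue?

Competitive equilibrium: 64.35 − 0.05Q = 17.8 + 0.15Q → Q* = 232.75, P* = 52.7125.
With the tax, the buyer price exceeds the seller price by 27.25: (64.35 − 0.05Q) − (17.8 + 0.15Q) = 27.25 → Q' = 96.5.
Tax revenue = 27.25 × 96.5 = $2629.625.

$2629.625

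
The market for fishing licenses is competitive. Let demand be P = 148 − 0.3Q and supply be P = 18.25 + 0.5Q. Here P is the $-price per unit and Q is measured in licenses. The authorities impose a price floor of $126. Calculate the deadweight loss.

Competitive equilibrium: 148 − 0.3Q = 18.25 + 0.5Q → Q* = 162.1875, P* = 99.34375.
At the floor P = 126, quantity demanded = (148 − 126)/0.3 = 73.33333.
Sellers' marginal cost at Q' = 73.33333: 18.25 + 0.5·73.33333 = 54.91667.
ΔQ = 162.1875 − 73.33333 = 88.85417; wedge = 126 − 54.91667 = 71.08333.
DWL = ½ × 88.85417 × 71.08333 = $3158.03.

$3158.03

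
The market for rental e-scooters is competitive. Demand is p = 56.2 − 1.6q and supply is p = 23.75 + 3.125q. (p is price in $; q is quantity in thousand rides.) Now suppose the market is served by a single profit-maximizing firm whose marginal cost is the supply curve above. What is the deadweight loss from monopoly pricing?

Competitive equilibrium: 56.2 − 1.6q = 23.75 + 3.125q → q* = 6.8677, p* = 45.2116.
Marginal revenue: MR = 56.2 − 3.2q. Set MR = MC: 56.2 − 3.2q = 23.75 + 3.125q → q_m = 5.1304.
Price p_m = 56.2 − 1.6·5.1304 = 47.9914; MC(q_m) = 23.75 + 3.125·5.1304 = 39.7825.
Competitive q* = 6.8677, so Δq = 1.7373; wedge = 47.9914 − 39.7825 = 8.2089.
The triangle = ½ × 1.7373 × 8.2089 = $7.13 thousand.

$7.13 thousand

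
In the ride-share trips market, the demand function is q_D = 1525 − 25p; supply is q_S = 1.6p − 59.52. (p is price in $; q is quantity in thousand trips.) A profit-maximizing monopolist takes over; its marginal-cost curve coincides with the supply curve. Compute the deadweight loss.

$1.37 thousand

In inverse form: demand p = 61 − 0.04q, supply p = 37.2 + 0.625q.
Competitive equilibrium: 61 − 0.04q = 37.2 + 0.625q → q* = 35.7895, p* = 59.5684.
Marginal revenue: MR = 61 − 0.08q. Set MR = MC: 61 − 0.08q = 37.2 + 0.625q → q_m = 33.7589.
Price p_m = 61 − 0.04·33.7589 = 59.6496; MC(q_m) = 37.2 + 0.625·33.7589 = 58.2993.
Competitive q* = 35.7895, so Δq = 2.0306; wedge = 59.6496 − 58.2993 = 1.3503.
The triangle = ½ × 2.0306 × 1.3503 = $1.37 thousand.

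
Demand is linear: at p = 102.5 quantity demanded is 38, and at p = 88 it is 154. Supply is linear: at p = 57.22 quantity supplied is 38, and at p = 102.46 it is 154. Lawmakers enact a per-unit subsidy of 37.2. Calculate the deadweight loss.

1343.53

Demand slope = (88 − 102.5)/(154 − 38) = −0.125, so p = 107.25 − 0.125q.
Supply slope = (102.46 − 57.22)/(154 − 38) = 0.39, so p = 42.4 + 0.39q.
Competitive equilibrium: 107.25 − 0.125q = 42.4 + 0.39q → q* = 125.9223, p* = 91.5097.
The subsidy lowers effective supply by 37.2: p = 5.2 + 0.39q.
New quantity: 107.25 − 0.125q = 5.2 + 0.39q → q' = 198.1553.
Overproduction Δq = 198.1553 − 125.9223 = 72.233; wedge = subsidy = 37.2.
Deadweight loss = ½ × 72.233 × 37.2 = 1343.53.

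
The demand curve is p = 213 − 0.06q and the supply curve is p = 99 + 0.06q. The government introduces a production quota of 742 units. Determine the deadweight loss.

2595.84

Competitive equilibrium: 213 − 0.06q = 99 + 0.06q → q* = 950, p* = 156.
At q = 742: demand price = 213 − 0.06·742 = 168.48; supply price = 99 + 0.06·742 = 143.52.
Δq = 950 − 742 = 208; wedge = 168.48 − 143.52 = 24.96.
Welfare loss = ½ × 208 × 24.96 = 2595.84.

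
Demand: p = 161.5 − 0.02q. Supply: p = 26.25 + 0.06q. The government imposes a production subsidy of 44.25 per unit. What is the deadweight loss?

12237.89

Competitive equilibrium: 161.5 − 0.02q = 26.25 + 0.06q → q* = 1690.625, p* = 127.6875.
The subsidy lowers effective supply by 44.25: p = 0.06q − 18.
New quantity: 161.5 − 0.02q = 0.06q − 18 → q' = 2243.75.
Overproduction Δq = 2243.75 − 1690.625 = 553.125; wedge = subsidy = 44.25.
DWL = ½ × 553.125 × 44.25 = 12237.89.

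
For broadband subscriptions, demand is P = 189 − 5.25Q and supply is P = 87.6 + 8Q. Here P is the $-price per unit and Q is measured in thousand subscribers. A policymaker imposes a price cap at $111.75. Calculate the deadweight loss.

Competitive equilibrium: 189 − 5.25Q = 87.6 + 8Q → Q* = 7.6528, P* = 148.8226.
At the ceiling P = 111.75, quantity supplied = (111.75 − 87.6)/8 = 3.0188.
Willingness to pay at Q' = 3.0188: 189 − 5.25·3.0188 = 173.1513.
ΔQ = 7.6528 − 3.0188 = 4.634; wedge = 173.1513 − 111.75 = 61.4013.
Welfare loss = ½ × 4.634 × 61.4013 = $142.27 thousand.

$142.27 thousand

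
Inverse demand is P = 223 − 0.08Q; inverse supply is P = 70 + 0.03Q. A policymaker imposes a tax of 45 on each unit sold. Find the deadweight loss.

9204.55

Competitive equilibrium: 223 − 0.08Q = 70 + 0.03Q → Q* = 1390.9091, P* = 111.7273.
With the tax, the buyer price exceeds the seller price by 45: (223 − 0.08Q) − (70 + 0.03Q) = 45 → Q' = 981.8182.
ΔQ = 1390.9091 − 981.8182 = 409.0909; the wedge equals the tax, 45.
The triangle = ½ × 409.0909 × 45 = 9204.55.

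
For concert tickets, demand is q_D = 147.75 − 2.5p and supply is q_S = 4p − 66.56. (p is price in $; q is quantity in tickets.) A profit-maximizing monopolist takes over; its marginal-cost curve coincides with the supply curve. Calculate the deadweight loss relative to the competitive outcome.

In inverse form: demand p = 59.1 − 0.4q, supply p = 16.64 + 0.25q.
Competitive equilibrium: 59.1 − 0.4q = 16.64 + 0.25q → q* = 65.3231, p* = 32.9708.
Marginal revenue: MR = 59.1 − 0.8q. Set MR = MC: 59.1 − 0.8q = 16.64 + 0.25q → q_m = 40.4381.
Price p_m = 59.1 − 0.4·40.4381 = 42.9248; MC(q_m) = 16.64 + 0.25·40.4381 = 26.7495.
Competitive q* = 65.3231, so Δq = 24.885; wedge = 42.9248 − 26.7495 = 16.1753.
The triangle = ½ × 24.885 × 16.1753 = $201.26.

$201.26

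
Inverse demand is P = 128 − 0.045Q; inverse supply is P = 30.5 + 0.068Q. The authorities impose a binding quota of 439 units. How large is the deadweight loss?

Competitive equilibrium: 128 − 0.045Q = 30.5 + 0.068Q → Q* = 862.8319, P* = 89.1726.
At Q = 439: demand price = 128 − 0.045·439 = 108.245; supply price = 30.5 + 0.068·439 = 60.352.
ΔQ = 862.8319 − 439 = 423.8319; wedge = 108.245 − 60.352 = 47.893.
Welfare loss = ½ × 423.8319 × 47.893 = 10149.29.

10149.29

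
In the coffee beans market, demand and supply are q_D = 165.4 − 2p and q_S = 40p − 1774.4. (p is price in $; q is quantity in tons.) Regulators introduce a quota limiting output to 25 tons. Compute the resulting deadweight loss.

In inverse form: demand p = 82.7 − 0.5q, supply p = 44.36 + 0.025q.
Competitive equilibrium: 82.7 − 0.5q = 44.36 + 0.025q → q* = 73.0286, p* = 46.1857.
At q = 25: demand price = 82.7 − 0.5·25 = 70.2; supply price = 44.36 + 0.025·25 = 44.985.
Δq = 73.0286 − 25 = 48.0286; wedge = 70.2 − 44.985 = 25.215.
The triangle = ½ × 48.0286 × 25.215 = $605.52.

$605.52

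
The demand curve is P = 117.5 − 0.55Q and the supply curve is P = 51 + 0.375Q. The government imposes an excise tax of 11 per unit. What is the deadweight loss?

65.41

Competitive equilibrium: 117.5 − 0.55Q = 51 + 0.375Q → Q* = 71.8919, P* = 77.9595.
With the tax, the buyer price exceeds the seller price by 11: (117.5 − 0.55Q) − (51 + 0.375Q) = 11 → Q' = 60.
ΔQ = 71.8919 − 60 = 11.8919; the wedge equals the tax, 11.
Deadweight loss = ½ × 11.8919 × 11 = 65.41.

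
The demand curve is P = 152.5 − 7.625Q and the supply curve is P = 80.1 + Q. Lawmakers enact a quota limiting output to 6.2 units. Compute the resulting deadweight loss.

20.76

Competitive equilibrium: 152.5 − 7.625Q = 80.1 + Q → Q* = 8.3942, P* = 88.4942.
At Q = 6.2: demand price = 152.5 − 7.625·6.2 = 105.225; supply price = 80.1 + 1·6.2 = 86.3.
ΔQ = 8.3942 − 6.2 = 2.1942; wedge = 105.225 − 86.3 = 18.925.
Deadweight loss = ½ × 2.1942 × 18.925 = 20.76.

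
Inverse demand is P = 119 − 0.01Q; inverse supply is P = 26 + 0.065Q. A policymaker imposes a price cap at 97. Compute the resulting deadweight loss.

817.99

Competitive equilibrium: 119 − 0.01Q = 26 + 0.065Q → Q* = 1240, P* = 106.6.
At the ceiling P = 97, quantity supplied = (97 − 26)/0.065 = 1092.3077.
Willingness to pay at Q' = 1092.3077: 119 − 0.01·1092.3077 = 108.0769.
ΔQ = 1240 − 1092.3077 = 147.6923; wedge = 108.0769 − 97 = 11.0769.
DWL = ½ × 147.6923 × 11.0769 = 817.99.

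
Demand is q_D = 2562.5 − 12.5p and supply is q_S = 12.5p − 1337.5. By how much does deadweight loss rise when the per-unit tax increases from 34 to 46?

3000

In inverse form: demand p = 205 − 0.08q, supply p = 107 + 0.08q.
Competitive equilibrium: 205 − 0.08q = 107 + 0.08q → q* = 612.5, p* = 156.
For a per-unit tax t: Δq = t/0.16, so DWL = ½·t·(t/0.16) = t²/0.32.
At t = 34: DWL = 3612.5. At t = 46: DWL = 6612.5.
Increase = 6612.5 − 3612.5 = 3000.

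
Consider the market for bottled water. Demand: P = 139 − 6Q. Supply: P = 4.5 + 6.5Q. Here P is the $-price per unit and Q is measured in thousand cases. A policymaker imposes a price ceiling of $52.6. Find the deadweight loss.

$70.56 thousand

Competitive equilibrium: 139 − 6Q = 4.5 + 6.5Q → Q* = 10.76, P* = 74.44.
At the ceiling P = 52.6, quantity supplied = (52.6 − 4.5)/6.5 = 7.4.
Willingness to pay at Q' = 7.4: 139 − 6·7.4 = 94.6.
ΔQ = 10.76 − 7.4 = 3.36; wedge = 94.6 − 52.6 = 42.
Welfare loss = ½ × 3.36 × 42 = $70.56 thousand.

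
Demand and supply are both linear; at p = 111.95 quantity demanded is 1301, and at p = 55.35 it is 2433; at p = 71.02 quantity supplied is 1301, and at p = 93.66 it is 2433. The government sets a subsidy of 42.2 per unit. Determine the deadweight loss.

12720.29

Demand slope = (55.35 − 111.95)/(2433 − 1301) = −0.05, so p = 177 − 0.05q.
Supply slope = (93.66 − 71.02)/(2433 − 1301) = 0.02, so p = 45 + 0.02q.
Competitive equilibrium: 177 − 0.05q = 45 + 0.02q → q* = 1885.71429, p* = 82.71429.
The subsidy lowers effective supply by 42.2: p = 2.8 + 0.02q.
New quantity: 177 − 0.05q = 2.8 + 0.02q → q' = 2488.57143.
Overproduction Δq = 2488.57143 − 1885.71429 = 602.85714; wedge = subsidy = 42.2.
Welfare loss = ½ × 602.85714 × 42.2 = 12720.29.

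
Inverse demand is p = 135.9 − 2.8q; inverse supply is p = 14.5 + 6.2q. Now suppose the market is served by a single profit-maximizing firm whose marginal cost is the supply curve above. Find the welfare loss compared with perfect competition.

Competitive equilibrium: 135.9 − 2.8q = 14.5 + 6.2q → q* = 13.4889, p* = 98.1311.
Marginal revenue: MR = 135.9 − 5.6q. Set MR = MC: 135.9 − 5.6q = 14.5 + 6.2q → q_m = 10.2881.
Price p_m = 135.9 − 2.8·10.2881 = 107.0933; MC(q_m) = 14.5 + 6.2·10.2881 = 78.2862.
Competitive q* = 13.4889, so Δq = 3.2008; wedge = 107.0933 − 78.2862 = 28.8071.
The triangle = ½ × 3.2008 × 28.8071 = 46.10.

46.10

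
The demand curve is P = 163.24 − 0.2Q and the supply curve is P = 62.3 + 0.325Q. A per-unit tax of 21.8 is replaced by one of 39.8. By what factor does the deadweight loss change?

3.333

Competitive equilibrium: 163.24 − 0.2Q = 62.3 + 0.325Q → Q* = 192.2667, P* = 124.7867.
For a per-unit tax t: ΔQ = t/0.525, so DWL = ½·t·(t/0.525) = t²/1.05.
At t = 21.8: DWL = 452.610. At t = 39.8: DWL = 1508.610.
Ratio = (39.8/21.8)² = 3.333.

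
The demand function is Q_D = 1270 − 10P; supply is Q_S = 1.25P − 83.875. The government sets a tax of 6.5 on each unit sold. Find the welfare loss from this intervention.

In inverse form: demand P = 127 − 0.1Q, supply P = 67.1 + 0.8Q.
Competitive equilibrium: 127 − 0.1Q = 67.1 + 0.8Q → Q* = 66.5556, P* = 120.3444.
With the tax, the buyer price exceeds the seller price by 6.5: (127 − 0.1Q) − (67.1 + 0.8Q) = 6.5 → Q' = 59.3333.
ΔQ = 66.5556 − 59.3333 = 7.2223; the wedge equals the tax, 6.5.
DWL = ½ × 7.2223 × 6.5 = 23.47.

23.47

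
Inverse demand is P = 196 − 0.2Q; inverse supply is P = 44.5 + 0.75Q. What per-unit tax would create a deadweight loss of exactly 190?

19

Competitive equilibrium: 196 − 0.2Q = 44.5 + 0.75Q → Q* = 159.4737, P* = 164.1053.
A tax t gives ΔQ = t/0.95 and wedge t, so DWL = t²/1.9.
t²/1.9 = 190 → t² = 361 → t = 19.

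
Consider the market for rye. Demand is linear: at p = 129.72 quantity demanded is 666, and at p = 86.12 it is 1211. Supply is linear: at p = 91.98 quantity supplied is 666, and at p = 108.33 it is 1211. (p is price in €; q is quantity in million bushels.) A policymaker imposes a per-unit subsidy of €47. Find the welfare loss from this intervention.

€10040.91 million

Demand slope = (86.12 − 129.72)/(1211 − 666) = −0.08, so p = 183 − 0.08q.
Supply slope = (108.33 − 91.98)/(1211 − 666) = 0.03, so p = 72 + 0.03q.
Competitive equilibrium: 183 − 0.08q = 72 + 0.03q → q* = 1009.0909, p* = 102.2727.
The subsidy lowers effective supply by 47: p = 25 + 0.03q.
New quantity: 183 − 0.08q = 25 + 0.03q → q' = 1436.3636.
Overproduction Δq = 1436.3636 − 1009.0909 = 427.2727; wedge = subsidy = 47.
Welfare loss = ½ × 427.2727 × 47 = €10040.91 million.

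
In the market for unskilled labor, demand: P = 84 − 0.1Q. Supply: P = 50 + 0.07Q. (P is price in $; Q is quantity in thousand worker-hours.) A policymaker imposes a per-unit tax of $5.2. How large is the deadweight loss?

Competitive equilibrium: 84 − 0.1Q = 50 + 0.07Q → Q* = 200, P* = 64.
With the tax, the buyer price exceeds the seller price by 5.2: (84 − 0.1Q) − (50 + 0.07Q) = 5.2 → Q' = 169.4118.
ΔQ = 200 − 169.4118 = 30.5882; the wedge equals the tax, 5.2.
DWL = ½ × 30.5882 × 5.2 = $79.53 thousand.

$79.53 thousand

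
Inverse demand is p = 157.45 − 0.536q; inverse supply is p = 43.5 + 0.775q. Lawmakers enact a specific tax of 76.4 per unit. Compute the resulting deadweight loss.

2226.15

Competitive equilibrium: 157.45 − 0.536q = 43.5 + 0.775q → q* = 86.9184, p* = 110.8617.
With the tax, the buyer price exceeds the seller price by 76.4: (157.45 − 0.536q) − (43.5 + 0.775q) = 76.4 → q' = 28.6423.
Δq = 86.9184 − 28.6423 = 58.2761; the wedge equals the tax, 76.4.
Deadweight loss = ½ × 58.2761 × 76.4 = 2226.15.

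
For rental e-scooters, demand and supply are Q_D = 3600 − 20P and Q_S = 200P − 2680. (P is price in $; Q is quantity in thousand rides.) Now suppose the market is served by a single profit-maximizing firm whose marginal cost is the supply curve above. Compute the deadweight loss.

In inverse form: demand P = 180 − 0.05Q, supply P = 13.4 + 0.005Q.
Competitive equilibrium: 180 − 0.05Q = 13.4 + 0.005Q → Q* = 3029.090909, P* = 28.545455.
Marginal revenue: MR = 180 − 0.1Q. Set MR = MC: 180 − 0.1Q = 13.4 + 0.005Q → Q_m = 1586.666667.
Price P_m = 180 − 0.05·1586.666667 = 100.666667; MC(Q_m) = 13.4 + 0.005·1586.666667 = 21.333333.
Competitive Q* = 3029.090909, so ΔQ = 1442.424242; wedge = 100.666667 − 21.333333 = 79.333334.
DWL = ½ × 1442.424242 × 79.333334 = $57216.16 thousand.

$57216.16 thousand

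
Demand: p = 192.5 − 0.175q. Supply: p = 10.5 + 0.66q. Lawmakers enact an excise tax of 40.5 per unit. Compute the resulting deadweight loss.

982.19

Competitive equilibrium: 192.5 − 0.175q = 10.5 + 0.66q → q* = 217.9641, p* = 154.3563.
With the tax, the buyer price exceeds the seller price by 40.5: (192.5 − 0.175q) − (10.5 + 0.66q) = 40.5 → q' = 169.4611.
Δq = 217.9641 − 169.4611 = 48.503; the wedge equals the tax, 40.5.
DWL = ½ × 48.503 × 40.5 = 982.19.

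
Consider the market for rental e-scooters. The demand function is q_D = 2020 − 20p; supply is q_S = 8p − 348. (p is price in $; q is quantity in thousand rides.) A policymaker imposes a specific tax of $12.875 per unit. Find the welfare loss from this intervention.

In inverse form: demand p = 101 − 0.05q, supply p = 43.5 + 0.125q.
Competitive equilibrium: 101 − 0.05q = 43.5 + 0.125q → q* = 328.5714, p* = 84.5714.
With the tax, the buyer price exceeds the seller price by 12.875: (101 − 0.05q) − (43.5 + 0.125q) = 12.875 → q' = 255.
Δq = 328.5714 − 255 = 73.5714; the wedge equals the tax, 12.875.
The triangle = ½ × 73.5714 × 12.875 = $473.62 thousand.

$473.62 thousand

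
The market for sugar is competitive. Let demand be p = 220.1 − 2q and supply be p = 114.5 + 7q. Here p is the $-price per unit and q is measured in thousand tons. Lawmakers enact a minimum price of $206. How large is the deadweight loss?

Competitive equilibrium: 220.1 − 2q = 114.5 + 7q → q* = 11.7333, p* = 196.6333.
At the floor p = 206, quantity demanded = (220.1 − 206)/2 = 7.05.
Sellers' marginal cost at q' = 7.05: 114.5 + 7·7.05 = 163.85.
Δq = 11.7333 − 7.05 = 4.6833; wedge = 206 − 163.85 = 42.15.
The triangle = ½ × 4.6833 × 42.15 = $98.70 thousand.

$98.70 thousand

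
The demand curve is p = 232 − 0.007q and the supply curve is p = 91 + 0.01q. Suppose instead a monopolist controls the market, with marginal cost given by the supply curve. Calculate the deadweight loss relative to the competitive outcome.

49743.11

Competitive equilibrium: 232 − 0.007q = 91 + 0.01q → q* = 8294.1176, p* = 173.9412.
Marginal revenue: MR = 232 − 0.014q. Set MR = MC: 232 − 0.014q = 91 + 0.01q → q_m = 5875.
Price p_m = 232 − 0.007·5875 = 190.875; MC(q_m) = 91 + 0.01·5875 = 149.75.
Competitive q* = 8294.1176, so Δq = 2419.1176; wedge = 190.875 − 149.75 = 41.125.
Deadweight loss = ½ × 2419.1176 × 41.125 = 49743.11.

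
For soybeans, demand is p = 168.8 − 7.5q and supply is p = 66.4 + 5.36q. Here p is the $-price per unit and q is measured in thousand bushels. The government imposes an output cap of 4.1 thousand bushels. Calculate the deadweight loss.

Competitive equilibrium: 168.8 − 7.5q = 66.4 + 5.36q → q* = 7.9627, p* = 109.0799.
At q = 4.1: demand price = 168.8 − 7.5·4.1 = 138.05; supply price = 66.4 + 5.36·4.1 = 88.376.
Δq = 7.9627 − 4.1 = 3.8627; wedge = 138.05 − 88.376 = 49.674.
Deadweight loss = ½ × 3.8627 × 49.674 = $95.94 thousand.

$95.94 thousand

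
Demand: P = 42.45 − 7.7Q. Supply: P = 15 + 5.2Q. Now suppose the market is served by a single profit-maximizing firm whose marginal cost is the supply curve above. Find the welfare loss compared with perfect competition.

Competitive equilibrium: 42.45 − 7.7Q = 15 + 5.2Q → Q* = 2.1279, P* = 26.0651.
Marginal revenue: MR = 42.45 − 15.4Q. Set MR = MC: 42.45 − 15.4Q = 15 + 5.2Q → Q_m = 1.3325.
Price P_m = 42.45 − 7.7·1.3325 = 32.1898; MC(Q_m) = 15 + 5.2·1.3325 = 21.929.
Competitive Q* = 2.1279, so ΔQ = 0.7954; wedge = 32.1898 − 21.929 = 10.2608.
DWL = ½ × 0.7954 × 10.2608 = 4.08.

4.08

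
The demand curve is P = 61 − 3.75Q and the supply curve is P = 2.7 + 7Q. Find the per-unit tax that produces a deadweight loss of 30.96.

25.8

Competitive equilibrium: 61 − 3.75Q = 2.7 + 7Q → Q* = 5.4233, P* = 40.6628.
A tax t gives ΔQ = t/10.75 and wedge t, so DWL = t²/21.5.
t²/21.5 = 30.96 → t² = 665.64 → t = 25.8.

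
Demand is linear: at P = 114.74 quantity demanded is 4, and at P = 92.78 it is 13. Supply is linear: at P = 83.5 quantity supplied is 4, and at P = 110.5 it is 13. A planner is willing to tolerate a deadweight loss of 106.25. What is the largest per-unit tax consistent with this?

34

Demand slope = (92.78 − 114.74)/(13 − 4) = −2.44, so P = 124.5 − 2.44Q.
Supply slope = (110.5 − 83.5)/(13 − 4) = 3, so P = 71.5 + 3Q.
Competitive equilibrium: 124.5 − 2.44Q = 71.5 + 3Q → Q* = 9.7426, P* = 100.7279.
A tax t gives ΔQ = t/5.44 and wedge t, so DWL = t²/10.88.
t²/10.88 = 106.25 → t² = 1156 → t = 34.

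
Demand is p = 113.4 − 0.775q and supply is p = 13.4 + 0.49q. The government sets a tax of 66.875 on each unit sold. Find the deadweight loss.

Competitive equilibrium: 113.4 − 0.775q = 13.4 + 0.49q → q* = 79.0514, p* = 52.1352.
With the tax, the buyer price exceeds the seller price by 66.875: (113.4 − 0.775q) − (13.4 + 0.49q) = 66.875 → q' = 26.1858.
Δq = 79.0514 − 26.1858 = 52.8656; the wedge equals the tax, 66.875.
Welfare loss = ½ × 52.8656 × 66.875 = 1767.69.

1767.69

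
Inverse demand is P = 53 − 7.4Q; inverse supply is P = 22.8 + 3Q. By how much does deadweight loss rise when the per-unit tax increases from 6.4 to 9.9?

Competitive equilibrium: 53 − 7.4Q = 22.8 + 3Q → Q* = 2.9038, P* = 31.5115.
For a per-unit tax t: ΔQ = t/10.4, so DWL = ½·t·(t/10.4) = t²/20.8.
At t = 6.4: DWL = 1.969. At t = 9.9: DWL = 4.712.
Increase = 4.712 − 1.969 = 2.74.

2.74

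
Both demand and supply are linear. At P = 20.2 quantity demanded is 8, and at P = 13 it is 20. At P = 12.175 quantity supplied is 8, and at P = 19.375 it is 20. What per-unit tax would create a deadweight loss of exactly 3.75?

3

Demand slope = (13 − 20.2)/(20 − 8) = −0.6, so P = 25 − 0.6Q.
Supply slope = (19.375 − 12.175)/(20 − 8) = 0.6, so P = 7.375 + 0.6Q.
Competitive equilibrium: 25 − 0.6Q = 7.375 + 0.6Q → Q* = 14.6875, P* = 16.1875.
A tax t gives ΔQ = t/1.2 and wedge t, so DWL = t²/2.4.
t²/2.4 = 3.75 → t² = 9 → t = 3.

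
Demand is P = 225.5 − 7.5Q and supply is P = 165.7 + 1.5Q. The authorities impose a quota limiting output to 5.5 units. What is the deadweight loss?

Competitive equilibrium: 225.5 − 7.5Q = 165.7 + 1.5Q → Q* = 6.6444, P* = 175.6667.
At Q = 5.5: demand price = 225.5 − 7.5·5.5 = 184.25; supply price = 165.7 + 1.5·5.5 = 173.95.
ΔQ = 6.6444 − 5.5 = 1.1444; wedge = 184.25 − 173.95 = 10.3.
The triangle = ½ × 1.1444 × 10.3 = 5.89.

5.89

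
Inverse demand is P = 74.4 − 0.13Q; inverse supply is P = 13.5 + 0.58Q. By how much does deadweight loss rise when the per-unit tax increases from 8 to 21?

Competitive equilibrium: 74.4 − 0.13Q = 13.5 + 0.58Q → Q* = 85.7746, P* = 63.2493.
For a per-unit tax t: ΔQ = t/0.71, so DWL = ½·t·(t/0.71) = t²/1.42.
At t = 8: DWL = 45.07. At t = 21: DWL = 310.563.
Increase = 310.563 − 45.07 = 265.49.

265.49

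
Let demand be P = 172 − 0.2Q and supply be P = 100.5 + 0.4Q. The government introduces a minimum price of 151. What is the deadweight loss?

Competitive equilibrium: 172 − 0.2Q = 100.5 + 0.4Q → Q* = 119.1667, P* = 148.1667.
At the floor P = 151, quantity demanded = (172 − 151)/0.2 = 105.
Sellers' marginal cost at Q' = 105: 100.5 + 0.4·105 = 142.5.
ΔQ = 119.1667 − 105 = 14.1667; wedge = 151 − 142.5 = 8.5.
DWL = ½ × 14.1667 × 8.5 = 60.21.

60.21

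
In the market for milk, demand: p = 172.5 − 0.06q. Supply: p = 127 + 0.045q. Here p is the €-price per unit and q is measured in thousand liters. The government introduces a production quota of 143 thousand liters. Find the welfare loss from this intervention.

€4425.41 thousand

Competitive equilibrium: 172.5 − 0.06q = 127 + 0.045q → q* = 433.3333, p* = 146.5.
At q = 143: demand price = 172.5 − 0.06·143 = 163.92; supply price = 127 + 0.045·143 = 133.435.
Δq = 433.3333 − 143 = 290.3333; wedge = 163.92 − 133.435 = 30.485.
The triangle = ½ × 290.3333 × 30.485 = €4425.41 thousand.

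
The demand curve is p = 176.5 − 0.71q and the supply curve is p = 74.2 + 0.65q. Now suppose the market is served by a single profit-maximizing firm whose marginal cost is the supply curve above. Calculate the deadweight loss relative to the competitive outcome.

Competitive equilibrium: 176.5 − 0.71q = 74.2 + 0.65q → q* = 75.2206, p* = 123.0934.
Marginal revenue: MR = 176.5 − 1.42q. Set MR = MC: 176.5 − 1.42q = 74.2 + 0.65q → q_m = 49.4203.
Price p_m = 176.5 − 0.71·49.4203 = 141.4116; MC(q_m) = 74.2 + 0.65·49.4203 = 106.3232.
Competitive q* = 75.2206, so Δq = 25.8003; wedge = 141.4116 − 106.3232 = 35.0884.
The triangle = ½ × 25.8003 × 35.0884 = 452.65.

452.65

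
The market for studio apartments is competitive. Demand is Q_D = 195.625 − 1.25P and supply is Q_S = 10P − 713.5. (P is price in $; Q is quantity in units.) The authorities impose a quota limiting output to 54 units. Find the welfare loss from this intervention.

In inverse form: demand P = 156.5 − 0.8Q, supply P = 71.35 + 0.1Q.
Competitive equilibrium: 156.5 − 0.8Q = 71.35 + 0.1Q → Q* = 94.6111, P* = 80.8111.
At Q = 54: demand price = 156.5 − 0.8·54 = 113.3; supply price = 71.35 + 0.1·54 = 76.75.
ΔQ = 94.6111 − 54 = 40.6111; wedge = 113.3 − 76.75 = 36.55.
Welfare loss = ½ × 40.6111 × 36.55 = $742.17.

$742.17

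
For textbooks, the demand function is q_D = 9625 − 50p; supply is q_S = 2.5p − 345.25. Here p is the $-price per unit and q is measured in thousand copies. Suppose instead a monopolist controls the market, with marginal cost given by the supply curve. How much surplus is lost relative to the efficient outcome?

$7.28 thousand

In inverse form: demand p = 192.5 − 0.02q, supply p = 138.1 + 0.4q.
Competitive equilibrium: 192.5 − 0.02q = 138.1 + 0.4q → q* = 129.5238, p* = 189.9095.
Marginal revenue: MR = 192.5 − 0.04q. Set MR = MC: 192.5 − 0.04q = 138.1 + 0.4q → q_m = 123.6364.
Price p_m = 192.5 − 0.02·123.6364 = 190.0273; MC(q_m) = 138.1 + 0.4·123.6364 = 187.5546.
Competitive q* = 129.5238, so Δq = 5.8874; wedge = 190.0273 − 187.5546 = 2.4727.
DWL = ½ × 5.8874 × 2.4727 = $7.28 thousand.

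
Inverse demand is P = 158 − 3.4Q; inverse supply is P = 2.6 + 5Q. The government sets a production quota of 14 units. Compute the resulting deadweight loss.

85.05

Competitive equilibrium: 158 − 3.4Q = 2.6 + 5Q → Q* = 18.5, P* = 95.1.
At Q = 14: demand price = 158 − 3.4·14 = 110.4; supply price = 2.6 + 5·14 = 72.6.
ΔQ = 18.5 − 14 = 4.5; wedge = 110.4 − 72.6 = 37.8.
Welfare loss = ½ × 4.5 × 37.8 = 85.05.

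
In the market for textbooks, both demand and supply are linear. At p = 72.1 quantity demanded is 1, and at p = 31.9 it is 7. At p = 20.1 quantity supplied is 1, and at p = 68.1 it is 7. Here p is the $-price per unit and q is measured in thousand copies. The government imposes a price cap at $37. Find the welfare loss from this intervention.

Demand slope = (31.9 − 72.1)/(7 − 1) = −6.7, so p = 78.8 − 6.7q.
Supply slope = (68.1 − 20.1)/(7 − 1) = 8, so p = 12.1 + 8q.
Competitive equilibrium: 78.8 − 6.7q = 12.1 + 8q → q* = 4.5374, p* = 48.3993.
At the ceiling p = 37, quantity supplied = (37 − 12.1)/8 = 3.1125.
Willingness to pay at q' = 3.1125: 78.8 − 6.7·3.1125 = 57.9463.
Δq = 4.5374 − 3.1125 = 1.4249; wedge = 57.9463 − 37 = 20.9463.
DWL = ½ × 1.4249 × 20.9463 = $14.92 thousand.

$14.92 thousand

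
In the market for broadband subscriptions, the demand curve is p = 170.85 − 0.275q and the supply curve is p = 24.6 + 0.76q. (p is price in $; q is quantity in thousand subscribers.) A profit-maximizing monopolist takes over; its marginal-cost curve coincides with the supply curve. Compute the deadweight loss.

$455.35 thousand

Competitive equilibrium: 170.85 − 0.275q = 24.6 + 0.76q → q* = 141.3043, p* = 131.9913.
Marginal revenue: MR = 170.85 − 0.55q. Set MR = MC: 170.85 − 0.55q = 24.6 + 0.76q → q_m = 111.6412.
Price p_m = 170.85 − 0.275·111.6412 = 140.1487; MC(q_m) = 24.6 + 0.76·111.6412 = 109.4473.
Competitive q* = 141.3043, so Δq = 29.6631; wedge = 140.1487 − 109.4473 = 30.7014.
DWL = ½ × 29.6631 × 30.7014 = $455.35 thousand.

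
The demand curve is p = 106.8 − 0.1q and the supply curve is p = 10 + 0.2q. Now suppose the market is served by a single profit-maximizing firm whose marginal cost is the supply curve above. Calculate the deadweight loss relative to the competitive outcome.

976.07

Competitive equilibrium: 106.8 − 0.1q = 10 + 0.2q → q* = 322.6667, p* = 74.5333.
Marginal revenue: MR = 106.8 − 0.2q. Set MR = MC: 106.8 − 0.2q = 10 + 0.2q → q_m = 242.
Price p_m = 106.8 − 0.1·242 = 82.6; MC(q_m) = 10 + 0.2·242 = 58.4.
Competitive q* = 322.6667, so Δq = 80.6667; wedge = 82.6 − 58.4 = 24.2.
Welfare loss = ½ × 80.6667 × 24.2 = 976.07.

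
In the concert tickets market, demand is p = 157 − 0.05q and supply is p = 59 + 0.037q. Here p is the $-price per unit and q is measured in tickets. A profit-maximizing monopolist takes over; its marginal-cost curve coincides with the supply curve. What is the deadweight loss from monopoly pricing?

Competitive equilibrium: 157 − 0.05q = 59 + 0.037q → q* = 1126.43678, p* = 100.67816.
Marginal revenue: MR = 157 − 0.1q. Set MR = MC: 157 − 0.1q = 59 + 0.037q → q_m = 715.32847.
Price p_m = 157 − 0.05·715.32847 = 121.23358; MC(q_m) = 59 + 0.037·715.32847 = 85.46715.
Competitive q* = 1126.43678, so Δq = 411.10831; wedge = 121.23358 − 85.46715 = 35.76643.
Welfare loss = ½ × 411.10831 × 35.76643 = $7351.94.

$7351.94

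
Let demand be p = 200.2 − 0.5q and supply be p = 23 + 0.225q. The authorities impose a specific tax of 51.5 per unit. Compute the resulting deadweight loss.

Competitive equilibrium: 200.2 − 0.5q = 23 + 0.225q → q* = 244.4138, p* = 77.9931.
With the tax, the buyer price exceeds the seller price by 51.5: (200.2 − 0.5q) − (23 + 0.225q) = 51.5 → q' = 173.3793.
Δq = 244.4138 − 173.3793 = 71.0345; the wedge equals the tax, 51.5.
Deadweight loss = ½ × 71.0345 × 51.5 = 1829.14.

1829.14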